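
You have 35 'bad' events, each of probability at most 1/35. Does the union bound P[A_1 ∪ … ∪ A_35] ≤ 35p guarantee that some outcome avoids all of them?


Union bound: P[∪_{i=1}^{35} A_i] ≤ Σ_i P[A_i] ≤ 35·p = 35·(1/35) = 1.
Numerically: 1 ≈ 1.00000.
Is 1 < 1? NO.
Since the bound 1 is ≥ 1, the union bound is uninformative here; it does NOT by itself certify existence.

35·p = 1 ≈ 1.00000; existence NOT certified by the union bound.


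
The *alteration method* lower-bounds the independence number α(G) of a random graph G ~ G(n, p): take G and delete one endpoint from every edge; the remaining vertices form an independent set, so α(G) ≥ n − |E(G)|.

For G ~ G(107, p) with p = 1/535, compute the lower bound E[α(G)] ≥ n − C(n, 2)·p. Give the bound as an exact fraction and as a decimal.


E[|E(G)|] = C(107, 2)·p = 5671 · (1/535) = 53/5.
E[α(G)] ≥ n − E[|E(G)|] = 107 − 53/5 = 482/5.
Numerically: ≈ 96.400000.
(This is only a lower bound; the true E[α(G)] may be larger.)

E[α(G)] ≥ 482/5 ≈ 96.400000.


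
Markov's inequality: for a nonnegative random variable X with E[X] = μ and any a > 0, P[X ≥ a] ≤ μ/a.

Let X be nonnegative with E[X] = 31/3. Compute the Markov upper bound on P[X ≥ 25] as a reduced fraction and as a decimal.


μ = E[X] = 31/3, a = 25.
Markov: P[X ≥ 25] ≤ μ/a = (31/3)/25 = 31/75.
Numerically: ≈ 0.41333.
(Since a = 25 > μ = 10.33333, the bound 31/75 is < 1 and informative.)

P[X ≥ 25] ≤ 31/75 ≈ 0.41333.


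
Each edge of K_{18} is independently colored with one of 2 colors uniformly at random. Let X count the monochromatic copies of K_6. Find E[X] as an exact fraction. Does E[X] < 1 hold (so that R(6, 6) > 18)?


E[X] = C(18, 6) · 2^{1 − 15} = 18564 · 2^{−14} = 18564/16384.
As a reduced fraction: E[X] = 4641/4096 ≈ 1.13306.
Is E[X] < 1? NO.
Since E[X] ≥ 1, the first-moment bound is inconclusive at n = 18; it does NOT by itself certify R(6, 6) > 18.

E[X] = 4641/4096 ≈ 1.13306; E[X] ≥ 1; first-moment method inconclusive here.


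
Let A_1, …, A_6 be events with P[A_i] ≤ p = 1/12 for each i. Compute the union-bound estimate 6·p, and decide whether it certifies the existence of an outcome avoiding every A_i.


Union bound: P[∪_{i=1}^{6} A_i] ≤ Σ_i P[A_i] ≤ 6·p = 6·(1/12) = 1/2.
Numerically: 1/2 ≈ 0.5000.
Is 1/2 < 1? YES.
Since P[∪ A_i] ≤ 1/2 < 1, the complement has P[∩ A_i^c] ≥ 1 − 1/2 = 1/2 > 0, so some outcome avoids every A_i.

6·p = 1/2 ≈ 0.5000; existence CERTIFIED by the union bound.


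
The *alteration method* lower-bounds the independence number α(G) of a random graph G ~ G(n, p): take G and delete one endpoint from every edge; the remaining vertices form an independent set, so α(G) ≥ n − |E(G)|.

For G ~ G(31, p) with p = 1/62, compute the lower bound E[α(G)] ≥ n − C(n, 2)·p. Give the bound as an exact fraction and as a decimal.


E[|E(G)|] = C(31, 2)·p = 465 · (1/62) = 15/2.
E[α(G)] ≥ n − E[|E(G)|] = 31 − 15/2 = 47/2.
Numerically: ≈ 23.500000.
(This is only a lower bound; the true E[α(G)] may be larger.)

E[α(G)] ≥ 47/2 ≈ 23.500000.


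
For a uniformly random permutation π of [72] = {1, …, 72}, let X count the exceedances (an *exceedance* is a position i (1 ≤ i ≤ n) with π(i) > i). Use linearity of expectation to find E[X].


Write X = Σ_{i=1}^{72} X_i, where X_i = 1_{π(i) > i}.
For each fixed i, π(i) is uniform over {1, …, 72} (marginal of a uniform permutation), so P[π(i) > i] = (n − i)/n. Summing: Σ_{i=1}^{72} (n − i)/n = (0 + 1 + … + 71)/72 = 72(72 − 1)/(2·72) = (72 − 1)/2.
Hence E[X] = Σ_{i=1}^{72} (72 − i)/72 = 71/2 ≈ 35.50000.

E[X] = 71/2 = 35.50000.


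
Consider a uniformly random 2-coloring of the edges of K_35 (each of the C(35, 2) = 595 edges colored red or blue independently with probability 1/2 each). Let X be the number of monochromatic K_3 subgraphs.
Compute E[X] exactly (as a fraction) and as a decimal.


Let X = Σ_S X_S over the C(35, 3) = 6545 subsets S of size 3, where X_S = 1 if the K_3 on S is monochromatic.
For a fixed S, the K_3 on S has C(3, 2) = 3 edges. P[all 3 edges red] = (1/2)^3, and likewise for blue, so P[monochromatic] = 2·(1/2)^3 = 2^{1 − 3} = 1/4.
By linearity: E[X] = C(35, 3) · 2^{1 − 3} = 6545 · 1/4 = 6545/4.
Numerically: E[X] ≈ 1636.250.

E[X] = C(35,3)·2^(1−C(3,2)) = 6545/4 ≈ 1636.250.


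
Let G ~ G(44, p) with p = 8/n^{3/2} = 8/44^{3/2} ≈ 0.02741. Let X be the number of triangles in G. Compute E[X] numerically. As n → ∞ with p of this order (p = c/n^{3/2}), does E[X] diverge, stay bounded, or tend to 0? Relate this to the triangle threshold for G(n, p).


Number of potential triangles: C(44, 3) = 13244.
Each occurs with probability p³ ≈ (0.02741)³ ≈ 2.0593631e-05.
By linearity: E[X] = C(44, 3)·p³ ≈ 13244 · 2.0593631e-05 ≈ 0.27274.
Since α = 3/2 > 1, p = c/n^{3/2} = o(1/n) is below the triangle threshold p ~ 1/n. Asymptotically E[X] ~ (c³/6)·n^{3(1−α)} = (8³/6)·n^{-1.5} → 0, so by Markov's inequality G has no triangles w.h.p.

E[X] ≈ 0.27274; in regime p = Θ(1/n^{3/2}) E[X] tends to 0 (below the triangle threshold p ~ 1/n).


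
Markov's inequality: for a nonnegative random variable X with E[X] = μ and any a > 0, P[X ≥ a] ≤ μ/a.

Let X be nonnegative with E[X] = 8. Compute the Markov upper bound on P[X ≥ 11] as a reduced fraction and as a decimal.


μ = E[X] = 8, a = 11.
Markov: P[X ≥ 11] ≤ μ/a = (8)/11 = 8/11.
Numerically: ≈ 0.7273.
(Since a = 11 > μ = 8.0000, the bound 8/11 is < 1 and informative.)

P[X ≥ 11] ≤ 8/11 ≈ 0.7273.


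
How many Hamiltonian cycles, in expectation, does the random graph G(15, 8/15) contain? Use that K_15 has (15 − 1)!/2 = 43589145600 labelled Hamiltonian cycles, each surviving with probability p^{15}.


K_15 has (15 − 1)!/2 = 43589145600 labelled Hamiltonian cycles.
For each such Hamiltonian cycle H, let X_H = 1 if all 15 edges of H are present in G. Then P[X_H = 1] = p^{15} = (8/15)^{15} = 35184372088832/437893890380859375.
By linearity: E[X] = Σ_H E[X_H] = 43589145600 · p^{15} = 43589145600 · 35184372088832/437893890380859375 = 252453780711880523776/72081298828125.
Numerically: E[X] ≈ 3.50235e+06.

E[X] = 43589145600 · (8/15)^{15} = 252453780711880523776/72081298828125 ≈ 3.50235e+06.


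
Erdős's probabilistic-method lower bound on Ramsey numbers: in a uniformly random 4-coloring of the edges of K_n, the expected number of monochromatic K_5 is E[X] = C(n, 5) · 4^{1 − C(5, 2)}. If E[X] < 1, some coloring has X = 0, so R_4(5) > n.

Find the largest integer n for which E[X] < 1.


We need C(n, 5) · 4^{1 − 10} < 1, i.e. C(n, 5) < 4^{10 − 1} = 262144.
Check values of n near the boundary:
  n = 32: C(32, 5) = 201376; 201376 < 262144? YES
  n = 33: C(33, 5) = 237336; 237336 < 262144? YES
  n = 34: C(34, 5) = 278256; 278256 < 262144? NO
The largest n with C(n, 5) < 262144 is n = 33 (where E[X] = 29667/32768 ≈ 0.9053650). Hence R_4(5) > 33, i.e. R_4(5) ≥ 34.

Largest n = 33; hence R_4(5) > 33.


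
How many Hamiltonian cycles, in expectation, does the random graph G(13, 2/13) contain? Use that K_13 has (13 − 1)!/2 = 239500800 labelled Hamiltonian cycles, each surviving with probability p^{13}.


K_13 has (13 − 1)!/2 = 239500800 labelled Hamiltonian cycles.
For each such Hamiltonian cycle H, let X_H = 1 if all 13 edges of H are present in G. Then P[X_H = 1] = p^{13} = (2/13)^{13} = 8192/302875106592253.
Summing the indicators: E[X] = Σ_H E[X_H] = 239500800 · p^{13} = 239500800 · 8192/302875106592253 = 1961990553600/302875106592253.
Numerically: E[X] ≈ 0.00648.

E[X] = 239500800 · (2/13)^{13} = 1961990553600/302875106592253 ≈ 0.00648.


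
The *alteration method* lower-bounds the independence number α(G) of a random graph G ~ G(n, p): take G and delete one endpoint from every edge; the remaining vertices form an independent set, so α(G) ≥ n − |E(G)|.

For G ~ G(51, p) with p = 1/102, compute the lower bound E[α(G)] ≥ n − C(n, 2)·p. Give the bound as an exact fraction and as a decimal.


E[|E(G)|] = C(51, 2)·p = 1275 · (1/102) = 25/2.
E[α(G)] ≥ n − E[|E(G)|] = 51 − 25/2 = 77/2.
Numerically: ≈ 38.5000.
(This is only a lower bound; the true E[α(G)] may be larger.)

E[α(G)] ≥ 77/2 ≈ 38.5000.


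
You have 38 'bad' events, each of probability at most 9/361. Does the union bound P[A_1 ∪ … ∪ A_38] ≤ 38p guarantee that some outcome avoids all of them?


Union bound: P[∪_{i=1}^{38} A_i] ≤ Σ_i P[A_i] ≤ 38·p = 38·(9/361) = 18/19.
Numerically: 18/19 ≈ 0.94737.
Is 18/19 < 1? YES.
Since P[∪ A_i] ≤ 18/19 < 1, the complement has P[∩ A_i^c] ≥ 1 − 18/19 = 1/19 > 0, so some outcome avoids every A_i.

38·p = 18/19 ≈ 0.94737; existence CERTIFIED by the union bound.


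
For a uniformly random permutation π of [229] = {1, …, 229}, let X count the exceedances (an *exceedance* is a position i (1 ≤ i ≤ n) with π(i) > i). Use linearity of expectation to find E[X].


Write X = Σ_{i=1}^{229} X_i, where X_i = 1_{π(i) > i}.
For each fixed i, π(i) is uniform over {1, …, 229} (marginal of a uniform permutation), so P[π(i) > i] = (n − i)/n. Summing: Σ_{i=1}^{229} (n − i)/n = (0 + 1 + … + 228)/229 = 229(229 − 1)/(2·229) = (229 − 1)/2.
Hence E[X] = Σ_{i=1}^{229} (229 − i)/229 = 114 ≈ 114.000.

E[X] = 114 = 114.000.


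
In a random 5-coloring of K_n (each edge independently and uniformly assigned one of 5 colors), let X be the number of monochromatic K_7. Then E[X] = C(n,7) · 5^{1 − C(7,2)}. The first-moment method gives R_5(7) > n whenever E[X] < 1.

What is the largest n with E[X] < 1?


We need C(n, 7) · 5^{1 − 21} < 1, i.e. C(n, 7) < 5^{21 − 1} = 95367431640625.
Check values of n near the boundary:
  n = 336: C(336, 7) = 90079147136880; 90079147136880 < 95367431640625? YES
  n = 337: C(337, 7) = 91989916924632; 91989916924632 < 95367431640625? YES
  n = 338: C(338, 7) = 93935323022736; 93935323022736 < 95367431640625? YES
  n = 339: C(339, 7) = 95915887062372; 95915887062372 < 95367431640625? NO
The largest n with C(n, 7) < 95367431640625 is n = 338 (where E[X] = 93935323022736/95367431640625 ≈ 0.984983). Hence R_5(7) > 338, i.e. R_5(7) ≥ 339.

Largest n = 338; hence R_5(7) > 338.


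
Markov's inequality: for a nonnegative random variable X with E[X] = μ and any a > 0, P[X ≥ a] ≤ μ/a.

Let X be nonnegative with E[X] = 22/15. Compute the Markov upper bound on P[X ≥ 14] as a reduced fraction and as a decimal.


μ = E[X] = 22/15, a = 14.
Markov: P[X ≥ 14] ≤ μ/a = (22/15)/14 = 11/105.
Numerically: ≈ 0.105.
(Since a = 14 > μ = 1.467, the bound 11/105 is < 1 and informative.)

P[X ≥ 14] ≤ 11/105 ≈ 0.105.


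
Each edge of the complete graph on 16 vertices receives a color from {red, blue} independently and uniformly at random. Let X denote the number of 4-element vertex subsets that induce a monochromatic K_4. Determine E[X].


Let X = Σ_S X_S over the C(16, 4) = 1820 subsets S of size 4, where X_S = 1 if the K_4 on S is monochromatic.
For a fixed S, the K_4 on S has C(4, 2) = 6 edges. P[all 6 edges red] = (1/2)^6, and likewise for blue, so P[monochromatic] = 2·(1/2)^6 = 2^{1 − 6} = 1/32.
By linearity: E[X] = C(16, 4) · 2^{1 − 6} = 1820 · 1/32 = 455/8.
Numerically: E[X] ≈ 56.87500.

E[X] = C(16,4)·2^(1−C(4,2)) = 455/8 ≈ 56.87500.


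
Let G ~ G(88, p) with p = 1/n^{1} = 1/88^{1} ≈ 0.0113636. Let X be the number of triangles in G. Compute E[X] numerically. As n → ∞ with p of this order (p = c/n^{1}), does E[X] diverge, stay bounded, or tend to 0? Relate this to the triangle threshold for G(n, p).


Number of potential triangles: C(88, 3) = 109736.
Each occurs with probability p³ ≈ (0.0113636)³ ≈ 1.46741172e-06.
By linearity: E[X] = C(88, 3)·p³ ≈ 109736 · 1.46741172e-06 ≈ 0.161028.
Here α = 1, so p = 1/n is exactly at the triangle threshold p ~ 1/n. Asymptotically E[X] → c³/6 = 1³/6 = 1/6 ≈ 0.166667, a bounded constant. In this regime the triangle count is asymptotically Poisson(c³/6).

E[X] ≈ 0.161028; in regime p = Θ(1/n^{1}) E[X] stays bounded (at the triangle threshold p ~ 1/n).


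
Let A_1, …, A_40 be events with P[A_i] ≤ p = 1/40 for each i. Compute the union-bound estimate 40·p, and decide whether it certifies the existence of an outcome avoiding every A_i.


Union bound: P[∪_{i=1}^{40} A_i] ≤ Σ_i P[A_i] ≤ 40·p = 40·(1/40) = 1.
Numerically: 1 ≈ 1.0000000.
Is 1 < 1? NO.
Since the bound 1 is ≥ 1, the union bound is uninformative here; it does NOT by itself certify existence.

40·p = 1 ≈ 1.0000000; existence NOT certified by the union bound.


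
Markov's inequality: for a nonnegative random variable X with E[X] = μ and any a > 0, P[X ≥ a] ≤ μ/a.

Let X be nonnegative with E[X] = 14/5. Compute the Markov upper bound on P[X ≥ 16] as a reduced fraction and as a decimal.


μ = E[X] = 14/5, a = 16.
Markov: P[X ≥ 16] ≤ μ/a = (14/5)/16 = 7/40.
Numerically: ≈ 0.1750.
(Since a = 16 > μ = 2.8000, the bound 7/40 is < 1 and informative.)

P[X ≥ 16] ≤ 7/40 ≈ 0.1750.


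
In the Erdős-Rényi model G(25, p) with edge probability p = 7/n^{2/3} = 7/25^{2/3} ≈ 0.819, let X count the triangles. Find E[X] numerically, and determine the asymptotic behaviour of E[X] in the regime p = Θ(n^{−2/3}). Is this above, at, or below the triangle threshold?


Number of potential triangles: C(25, 3) = 2300.
Each occurs with probability p³ ≈ (0.819)³ ≈ 5.48800e-01.
By linearity: E[X] = C(25, 3)·p³ ≈ 2300 · 5.48800e-01 ≈ 1262.240.
Since α = 2/3 < 1, p = c/n^{2/3} ≫ 1/n is above the triangle threshold p ~ 1/n. Asymptotically E[X] ~ (c³/6)·n^{3(1−α)} = (7³/6)·n^{1} → ∞; triangles are abundant w.h.p.

E[X] ≈ 1262.240; in regime p = Θ(1/n^{2/3}) E[X] diverges (above the triangle threshold p ~ 1/n).


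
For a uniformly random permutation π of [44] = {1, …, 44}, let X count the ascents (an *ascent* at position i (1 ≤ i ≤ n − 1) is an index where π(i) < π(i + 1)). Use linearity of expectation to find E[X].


Write X = Σ X_I over i = 1, …, 43, with X_I the indicator of one ascent.
There are 43 indicators.
For each fixed i, the pair (π(i), π(i+1)) is a uniformly random ordered pair of distinct values from {1, …, 44}; by symmetry P[π(i) < π(i+1)] = 1/2.
By linearity: E[X] = 43 · (1/2) = (44 − 1) · (1/2) = 43/2 ≈ 21.500000.

E[X] = 43/2 = 21.500000.


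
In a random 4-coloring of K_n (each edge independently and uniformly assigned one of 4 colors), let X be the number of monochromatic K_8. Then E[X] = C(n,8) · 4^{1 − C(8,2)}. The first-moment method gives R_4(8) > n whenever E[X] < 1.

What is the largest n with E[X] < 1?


We need C(n, 8) · 4^{1 − 28} < 1, i.e. C(n, 8) < 4^{28 − 1} = 18014398509481984.
Check values of n near the boundary:
  n = 406: C(406, 8) = 17082453897995850; 17082453897995850 < 18014398509481984? YES
  n = 407: C(407, 8) = 17424959239309050; 17424959239309050 < 18014398509481984? YES
  n = 408: C(408, 8) = 17773458424095231; 17773458424095231 < 18014398509481984? YES
  n = 409: C(409, 8) = 18128041135797879; 18128041135797879 < 18014398509481984? NO
  n = 410: C(410, 8) = 18488798173326195; 18488798173326195 < 18014398509481984? NO
  n = 411: C(411, 8) = 18855821462126715; 18855821462126715 < 18014398509481984? NO
The largest n with C(n, 8) < 18014398509481984 is n = 408 (where E[X] = 17773458424095231/18014398509481984 ≈ 0.986625). Hence R_4(8) > 408, i.e. R_4(8) ≥ 409.

Largest n = 408; hence R_4(8) > 408.


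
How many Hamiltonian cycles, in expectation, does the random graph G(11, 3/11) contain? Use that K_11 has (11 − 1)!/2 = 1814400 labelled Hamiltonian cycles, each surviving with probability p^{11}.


K_11 has (11 − 1)!/2 = 1814400 labelled Hamiltonian cycles.
For each such Hamiltonian cycle H, let X_H = 1 if all 11 edges of H are present in G. Then P[X_H = 1] = p^{11} = (3/11)^{11} = 177147/285311670611.
Summing the indicators: E[X] = Σ_H E[X_H] = 1814400 · p^{11} = 1814400 · 177147/285311670611 = 321415516800/285311670611.
Numerically: E[X] ≈ 1.12654.

E[X] = 1814400 · (3/11)^{11} = 321415516800/285311670611 ≈ 1.12654.


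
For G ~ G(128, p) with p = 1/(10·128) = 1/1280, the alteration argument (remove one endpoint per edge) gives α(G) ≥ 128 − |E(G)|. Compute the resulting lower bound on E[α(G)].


E[|E(G)|] = C(128, 2)·p = 8128 · (1/1280) = 127/20.
E[α(G)] ≥ n − E[|E(G)|] = 128 − 127/20 = 2433/20.
Numerically: ≈ 121.6500.
(This is only a lower bound; the true E[α(G)] may be larger.)

E[α(G)] ≥ 2433/20 ≈ 121.6500.


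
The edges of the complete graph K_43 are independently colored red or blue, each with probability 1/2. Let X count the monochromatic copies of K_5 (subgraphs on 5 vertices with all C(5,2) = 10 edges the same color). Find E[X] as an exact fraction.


Let X = Σ_S X_S over the C(43, 5) = 962598 subsets S of size 5, where X_S = 1 if the K_5 on S is monochromatic.
For a fixed S, the K_5 on S has C(5, 2) = 10 edges. P[all 10 edges red] = (1/2)^10, and likewise for blue, so P[monochromatic] = 2·(1/2)^10 = 2^{1 − 10} = 1/512.
Summing: E[X] = C(43, 5) · 2^{1 − 10} = 962598 · 1/512 = 481299/256.
Numerically: E[X] ≈ 1880.07422.

E[X] = C(43,5)·2^(1−C(5,2)) = 481299/256 ≈ 1880.07422.


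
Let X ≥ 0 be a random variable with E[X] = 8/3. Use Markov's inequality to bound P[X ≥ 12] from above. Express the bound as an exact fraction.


μ = E[X] = 8/3, a = 12.
Markov: P[X ≥ 12] ≤ μ/a = (8/3)/12 = 2/9.
Numerically: ≈ 0.222.
(Since a = 12 > μ = 2.667, the bound 2/9 is < 1 and informative.)

P[X ≥ 12] ≤ 2/9 ≈ 0.222.


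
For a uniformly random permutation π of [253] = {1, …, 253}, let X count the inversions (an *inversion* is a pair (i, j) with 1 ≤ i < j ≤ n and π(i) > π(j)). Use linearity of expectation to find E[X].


Write X = Σ X_I over the C(253, 2) = 31878 pairs i < j, with X_I the indicator of one inversion.
There are 31878 indicators.
For each fixed pair i < j, the values π(i) and π(j) are two distinct elements of {1, …, 253} in uniformly random order; by symmetry P[π(i) > π(j)] = 1/2.
By linearity: E[X] = 31878 · (1/2) = C(253, 2) · (1/2) = 31878/2 = 15939 ≈ 15939.000.

E[X] = 15939 = 15939.000.


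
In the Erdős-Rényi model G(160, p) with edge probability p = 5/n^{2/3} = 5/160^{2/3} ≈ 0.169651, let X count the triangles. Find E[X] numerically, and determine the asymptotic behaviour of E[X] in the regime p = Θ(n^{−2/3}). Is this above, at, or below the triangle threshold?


Number of potential triangles: C(160, 3) = 669920.
Each occurs with probability p³ ≈ (0.169651)³ ≈ 4.88281250e-03.
By linearity: E[X] = C(160, 3)·p³ ≈ 669920 · 4.88281250e-03 ≈ 3271.093750.
Since α = 2/3 < 1, p = c/n^{2/3} ≫ 1/n is above the triangle threshold p ~ 1/n. Asymptotically E[X] ~ (c³/6)·n^{3(1−α)} = (5³/6)·n^{1} → ∞; triangles are abundant w.h.p.

E[X] ≈ 3271.093750; in regime p = Θ(1/n^{2/3}) E[X] diverges (above the triangle threshold p ~ 1/n).


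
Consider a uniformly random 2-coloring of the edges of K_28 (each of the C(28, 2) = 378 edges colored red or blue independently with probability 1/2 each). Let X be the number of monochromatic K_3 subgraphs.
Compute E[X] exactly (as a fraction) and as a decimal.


Let X = Σ_S X_S over the C(28, 3) = 3276 subsets S of size 3, where X_S = 1 if the K_3 on S is monochromatic.
For a fixed S, the K_3 on S has C(3, 2) = 3 edges. P[all 3 edges red] = (1/2)^3, and likewise for blue, so P[monochromatic] = 2·(1/2)^3 = 2^{1 − 3} = 1/4.
By linearity of expectation: E[X] = C(28, 3) · 2^{1 − 3} = 3276 · 1/4 = 819.
Numerically: E[X] ≈ 819.000.

E[X] = C(28,3)·2^(1−C(3,2)) = 819 ≈ 819.000.


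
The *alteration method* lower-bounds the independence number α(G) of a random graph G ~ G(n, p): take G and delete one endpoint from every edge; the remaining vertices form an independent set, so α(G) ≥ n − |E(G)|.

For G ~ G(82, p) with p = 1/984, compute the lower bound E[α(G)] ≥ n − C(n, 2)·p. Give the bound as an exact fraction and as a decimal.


E[|E(G)|] = C(82, 2)·p = 3321 · (1/984) = 27/8.
E[α(G)] ≥ n − E[|E(G)|] = 82 − 27/8 = 629/8.
Numerically: ≈ 78.62500.
(This is only a lower bound; the true E[α(G)] may be larger.)

E[α(G)] ≥ 629/8 ≈ 78.62500.


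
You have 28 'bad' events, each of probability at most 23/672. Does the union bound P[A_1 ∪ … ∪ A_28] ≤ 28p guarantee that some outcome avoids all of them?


Union bound: P[∪_{i=1}^{28} A_i] ≤ Σ_i P[A_i] ≤ 28·p = 28·(23/672) = 23/24.
Numerically: 23/24 ≈ 0.958.
Is 23/24 < 1? YES.
Since P[∪ A_i] ≤ 23/24 < 1, the complement has P[∩ A_i^c] ≥ 1 − 23/24 = 1/24 > 0, so some outcome avoids every A_i.

28·p = 23/24 ≈ 0.958; existence CERTIFIED by the union bound.


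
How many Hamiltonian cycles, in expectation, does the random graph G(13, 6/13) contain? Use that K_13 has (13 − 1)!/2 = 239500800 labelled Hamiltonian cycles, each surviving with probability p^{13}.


K_13 has (13 − 1)!/2 = 239500800 labelled Hamiltonian cycles.
For each such Hamiltonian cycle H, let X_H = 1 if all 13 edges of H are present in G. Then P[X_H = 1] = p^{13} = (6/13)^{13} = 13060694016/302875106592253.
Summing the indicators: E[X] = Σ_H E[X_H] = 239500800 · p^{13} = 239500800 · 13060694016/302875106592253 = 3128046665387212800/302875106592253.
Numerically: E[X] ≈ 10327.8.

E[X] = 239500800 · (6/13)^{13} = 3128046665387212800/302875106592253 ≈ 10327.8.


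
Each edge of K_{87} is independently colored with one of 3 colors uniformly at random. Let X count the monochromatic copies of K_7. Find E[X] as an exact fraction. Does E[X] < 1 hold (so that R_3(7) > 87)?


E[X] = C(87, 7) · 3^{1 − 21} = 5843355957 · 3^{−20} = 5843355957/3486784401.
As a reduced fraction: E[X] = 72140197/43046721 ≈ 1.6759.
Is E[X] < 1? NO.
Since E[X] ≥ 1, the first-moment bound is inconclusive at n = 87; it does NOT by itself certify R_3(7) > 87.

E[X] = 72140197/43046721 ≈ 1.6759; E[X] ≥ 1; first-moment method inconclusive here.


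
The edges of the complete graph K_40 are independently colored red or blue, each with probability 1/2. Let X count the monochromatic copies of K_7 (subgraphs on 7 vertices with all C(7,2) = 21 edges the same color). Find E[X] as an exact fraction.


Let X = Σ_S X_S over the C(40, 7) = 18643560 subsets S of size 7, where X_S = 1 if the K_7 on S is monochromatic.
For a fixed S, the K_7 on S has C(7, 2) = 21 edges. P[all 21 edges red] = (1/2)^21, and likewise for blue, so P[monochromatic] = 2·(1/2)^21 = 2^{1 − 21} = 1/1048576.
Summing: E[X] = C(40, 7) · 2^{1 − 21} = 18643560 · 1/1048576 = 2330445/131072.
Numerically: E[X] ≈ 17.780.

E[X] = C(40,7)·2^(1−C(7,2)) = 2330445/131072 ≈ 17.780.


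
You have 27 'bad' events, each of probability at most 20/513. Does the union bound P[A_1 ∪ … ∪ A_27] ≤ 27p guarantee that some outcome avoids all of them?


Union bound: P[∪_{i=1}^{27} A_i] ≤ Σ_i P[A_i] ≤ 27·p = 27·(20/513) = 20/19.
Numerically: 20/19 ≈ 1.052632.
Is 20/19 < 1? NO.
Since the bound 20/19 is ≥ 1, the union bound is uninformative here; it does NOT by itself certify existence.

27·p = 20/19 ≈ 1.052632; existence NOT certified by the union bound.


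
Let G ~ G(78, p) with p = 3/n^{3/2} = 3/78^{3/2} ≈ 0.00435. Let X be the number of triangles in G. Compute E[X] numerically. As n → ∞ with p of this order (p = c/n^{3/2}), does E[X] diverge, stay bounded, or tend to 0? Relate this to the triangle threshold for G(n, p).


Number of potential triangles: C(78, 3) = 76076.
Each occurs with probability p³ ≈ (0.00435)³ ≈ 8.25920e-08.
By linearity: E[X] = C(78, 3)·p³ ≈ 76076 · 8.25920e-08 ≈ 0.006.
Since α = 3/2 > 1, p = c/n^{3/2} = o(1/n) is below the triangle threshold p ~ 1/n. Asymptotically E[X] ~ (c³/6)·n^{3(1−α)} = (3³/6)·n^{-1.5} → 0, so by Markov's inequality G has no triangles w.h.p.

E[X] ≈ 0.006; in regime p = Θ(1/n^{3/2}) E[X] tends to 0 (below the triangle threshold p ~ 1/n).


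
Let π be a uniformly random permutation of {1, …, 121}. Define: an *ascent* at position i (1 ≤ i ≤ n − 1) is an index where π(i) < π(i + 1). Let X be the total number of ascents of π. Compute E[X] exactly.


Write X = Σ X_I over i = 1, …, 120, with X_I the indicator of one ascent.
There are 120 indicators.
For each fixed i, the pair (π(i), π(i+1)) is a uniformly random ordered pair of distinct values from {1, …, 121}; by symmetry P[π(i) < π(i+1)] = 1/2.
By linearity: E[X] = 120 · (1/2) = (121 − 1) · (1/2) = 60 ≈ 60.0000.

E[X] = 60 = 60.0000.


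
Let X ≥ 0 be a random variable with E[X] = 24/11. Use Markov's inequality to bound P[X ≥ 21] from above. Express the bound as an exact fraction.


μ = E[X] = 24/11, a = 21.
Markov: P[X ≥ 21] ≤ μ/a = (24/11)/21 = 8/77.
Numerically: ≈ 0.103896.
(Since a = 21 > μ = 2.181818, the bound 8/77 is < 1 and informative.)

P[X ≥ 21] ≤ 8/77 ≈ 0.103896.


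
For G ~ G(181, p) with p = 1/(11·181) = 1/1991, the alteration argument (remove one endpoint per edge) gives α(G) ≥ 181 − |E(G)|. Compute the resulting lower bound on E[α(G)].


E[|E(G)|] = C(181, 2)·p = 16290 · (1/1991) = 90/11.
E[α(G)] ≥ n − E[|E(G)|] = 181 − 90/11 = 1901/11.
Numerically: ≈ 172.818.
(This is only a lower bound; the true E[α(G)] may be larger.)

E[α(G)] ≥ 1901/11 ≈ 172.818.


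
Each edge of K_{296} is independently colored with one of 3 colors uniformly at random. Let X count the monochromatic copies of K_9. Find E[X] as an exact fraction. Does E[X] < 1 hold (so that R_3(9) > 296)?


E[X] = C(296, 9) · 3^{1 − 36} = 42513789098994080 · 3^{−35} = 42513789098994080/50031545098999707.
As a reduced fraction: E[X] = 42513789098994080/50031545098999707 ≈ 0.8497397.
Is E[X] < 1? YES.
Since E[X] < 1, there exists a 3-coloring of K_{296} with no monochromatic K_9; hence R_3(9) > 296.

E[X] = 42513789098994080/50031545098999707 ≈ 0.8497397; E[X] < 1, so R_3(9) > 296.


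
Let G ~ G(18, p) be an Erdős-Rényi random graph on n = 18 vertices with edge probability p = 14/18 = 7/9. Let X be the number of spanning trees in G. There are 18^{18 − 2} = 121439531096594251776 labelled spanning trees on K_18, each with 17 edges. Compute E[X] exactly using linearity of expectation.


K_18 has 18^{18 − 2} = 121439531096594251776 labelled spanning trees.
For each such spanning tree H, let X_H = 1 if all 17 edges of H are present in G. Then P[X_H = 1] = p^{17} = (7/9)^{17} = 232630513987207/16677181699666569.
By linearity of expectation: E[X] = Σ_H E[X_H] = 121439531096594251776 · p^{17} = 121439531096594251776 · 232630513987207/16677181699666569 = 15245673364665597952/9.
Numerically: E[X] ≈ 1.69396e+18.

E[X] = 121439531096594251776 · (7/9)^{17} = 15245673364665597952/9 ≈ 1.69396e+18.


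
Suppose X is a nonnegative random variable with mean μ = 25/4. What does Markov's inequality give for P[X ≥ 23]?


μ = E[X] = 25/4, a = 23.
Markov: P[X ≥ 23] ≤ μ/a = (25/4)/23 = 25/92.
Numerically: ≈ 0.272.
(Since a = 23 > μ = 6.250, the bound 25/92 is < 1 and informative.)

P[X ≥ 23] ≤ 25/92 ≈ 0.272.


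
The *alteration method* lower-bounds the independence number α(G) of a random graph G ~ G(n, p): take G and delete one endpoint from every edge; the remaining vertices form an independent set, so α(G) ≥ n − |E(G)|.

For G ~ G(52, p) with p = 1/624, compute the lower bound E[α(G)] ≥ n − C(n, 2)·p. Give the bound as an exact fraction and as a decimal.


E[|E(G)|] = C(52, 2)·p = 1326 · (1/624) = 17/8.
E[α(G)] ≥ n − E[|E(G)|] = 52 − 17/8 = 399/8.
Numerically: ≈ 49.875000.
(This is only a lower bound; the true E[α(G)] may be larger.)

E[α(G)] ≥ 399/8 ≈ 49.875000.


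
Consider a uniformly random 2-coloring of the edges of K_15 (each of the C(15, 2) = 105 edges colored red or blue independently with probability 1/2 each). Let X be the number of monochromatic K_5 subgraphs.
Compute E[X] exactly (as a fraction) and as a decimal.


Let X = Σ_S X_S over the C(15, 5) = 3003 subsets S of size 5, where X_S = 1 if the K_5 on S is monochromatic.
For a fixed S, the K_5 on S has C(5, 2) = 10 edges. P[all 10 edges red] = (1/2)^10, and likewise for blue, so P[monochromatic] = 2·(1/2)^10 = 2^{1 − 10} = 1/512.
Summing: E[X] = C(15, 5) · 2^{1 − 10} = 3003 · 1/512 = 3003/512.
Numerically: E[X] ≈ 5.865.

E[X] = C(15,5)·2^(1−C(5,2)) = 3003/512 ≈ 5.865.


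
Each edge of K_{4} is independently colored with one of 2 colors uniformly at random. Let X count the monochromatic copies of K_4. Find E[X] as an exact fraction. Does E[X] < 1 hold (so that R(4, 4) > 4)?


E[X] = C(4, 4) · 2^{1 − 6} = 1 · 2^{−5} = 1/32.
As a reduced fraction: E[X] = 1/32 ≈ 0.0312.
Is E[X] < 1? YES.
Since E[X] < 1, there exists a 2-coloring of K_{4} with no monochromatic K_4; hence R(4, 4) > 4.

E[X] = 1/32 ≈ 0.0312; E[X] < 1, so R(4, 4) > 4.


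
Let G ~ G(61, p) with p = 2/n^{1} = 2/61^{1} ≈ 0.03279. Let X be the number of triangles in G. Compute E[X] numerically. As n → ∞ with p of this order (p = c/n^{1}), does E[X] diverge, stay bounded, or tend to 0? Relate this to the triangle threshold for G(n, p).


Number of potential triangles: C(61, 3) = 35990.
Each occurs with probability p³ ≈ (0.03279)³ ≈ 3.524524e-05.
By linearity: E[X] = C(61, 3)·p³ ≈ 35990 · 3.524524e-05 ≈ 1.2685.
Here α = 1, so p = 2/n is exactly at the triangle threshold p ~ 1/n. Asymptotically E[X] → c³/6 = 2³/6 = 4/3 ≈ 1.3333, a bounded constant. In this regime the triangle count is asymptotically Poisson(c³/6).

E[X] ≈ 1.2685; in regime p = Θ(1/n^{1}) E[X] stays bounded (at the triangle threshold p ~ 1/n).


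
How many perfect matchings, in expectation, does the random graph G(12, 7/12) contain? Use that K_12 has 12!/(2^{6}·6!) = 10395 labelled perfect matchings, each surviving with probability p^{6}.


K_12 has 12!/(2^{6}·6!) = 10395 labelled perfect matchings.
For each such perfect matching H, let X_H = 1 if all 6 edges of H are present in G. Then P[X_H = 1] = p^{6} = (7/12)^{6} = 117649/2985984.
By linearity: E[X] = Σ_H E[X_H] = 10395 · p^{6} = 10395 · 117649/2985984 = 45294865/110592.
Numerically: E[X] ≈ 409.567.

E[X] = 10395 · (7/12)^{6} = 45294865/110592 ≈ 409.567.


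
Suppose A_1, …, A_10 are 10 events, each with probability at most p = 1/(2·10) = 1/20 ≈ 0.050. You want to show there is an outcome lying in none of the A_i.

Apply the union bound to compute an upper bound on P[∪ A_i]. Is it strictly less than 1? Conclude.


Union bound: P[∪_{i=1}^{10} A_i] ≤ Σ_i P[A_i] ≤ 10·p = 10·(1/20) = 1/2.
Numerically: 1/2 ≈ 0.500.
Is 1/2 < 1? YES.
Since P[∪ A_i] ≤ 1/2 < 1, the complement has P[∩ A_i^c] ≥ 1 − 1/2 = 1/2 > 0, so some outcome avoids every A_i.

10·p = 1/2 ≈ 0.500; existence CERTIFIED by the union bound.


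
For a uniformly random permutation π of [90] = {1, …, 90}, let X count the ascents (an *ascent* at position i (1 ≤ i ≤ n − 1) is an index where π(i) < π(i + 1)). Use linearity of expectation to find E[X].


Write X = Σ X_I over i = 1, …, 89, with X_I the indicator of one ascent.
There are 89 indicators.
For each fixed i, the pair (π(i), π(i+1)) is a uniformly random ordered pair of distinct values from {1, …, 90}; by symmetry P[π(i) < π(i+1)] = 1/2.
By linearity: E[X] = 89 · (1/2) = (90 − 1) · (1/2) = 89/2 ≈ 44.5000.

E[X] = 89/2 = 44.5000.


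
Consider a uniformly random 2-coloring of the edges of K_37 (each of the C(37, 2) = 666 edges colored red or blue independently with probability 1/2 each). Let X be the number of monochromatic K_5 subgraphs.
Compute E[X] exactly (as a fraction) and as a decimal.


Let X = Σ_S X_S over the C(37, 5) = 435897 subsets S of size 5, where X_S = 1 if the K_5 on S is monochromatic.
For a fixed S, the K_5 on S has C(5, 2) = 10 edges. P[all 10 edges red] = (1/2)^10, and likewise for blue, so P[monochromatic] = 2·(1/2)^10 = 2^{1 − 10} = 1/512.
By linearity: E[X] = C(37, 5) · 2^{1 − 10} = 435897 · 1/512 = 435897/512.
Numerically: E[X] ≈ 851.361328.

E[X] = C(37,5)·2^(1−C(5,2)) = 435897/512 ≈ 851.361328.


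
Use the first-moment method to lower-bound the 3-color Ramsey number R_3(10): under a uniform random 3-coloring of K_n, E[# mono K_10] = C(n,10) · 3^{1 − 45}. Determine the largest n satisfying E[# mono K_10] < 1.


We need C(n, 10) · 3^{1 − 45} < 1, i.e. C(n, 10) < 3^{45 − 1} = 984770902183611232881.
Check values of n near the boundary:
  n = 567: C(567, 10) = 873787071273467749398; 873787071273467749398 < 984770902183611232881? YES
  n = 568: C(568, 10) = 889446337783744949208; 889446337783744949208 < 984770902183611232881? YES
  n = 569: C(569, 10) = 905357721286137524328; 905357721286137524328 < 984770902183611232881? YES
  n = 570: C(570, 10) = 921524823451961408691; 921524823451961408691 < 984770902183611232881? YES
  n = 571: C(571, 10) = 937951290893172842001; 937951290893172842001 < 984770902183611232881? YES
  n = 572: C(572, 10) = 954640815642161682606; 954640815642161682606 < 984770902183611232881? YES
  n = 573: C(573, 10) = 971597135635805762226; 971597135635805762226 < 984770902183611232881? YES
  n = 574: C(574, 10) = 988824035203816502691; 988824035203816502691 < 984770902183611232881? NO
  n = 575: C(575, 10) = 1006325345561406175305; 1006325345561406175305 < 984770902183611232881? NO
  n = 576: C(576, 10) = 1024104945306307344480; 1024104945306307344480 < 984770902183611232881? NO
The largest n with C(n, 10) < 984770902183611232881 is n = 573 (where E[X] = 35985079097622435638/36472996377170786403 ≈ 0.9866). Hence R_3(10) > 573, i.e. R_3(10) ≥ 574.

Largest n = 573; hence R_3(10) > 573.


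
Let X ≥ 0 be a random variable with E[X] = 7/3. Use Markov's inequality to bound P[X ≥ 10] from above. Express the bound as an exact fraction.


μ = E[X] = 7/3, a = 10.
Markov: P[X ≥ 10] ≤ μ/a = (7/3)/10 = 7/30.
Numerically: ≈ 0.233.
(Since a = 10 > μ = 2.333, the bound 7/30 is < 1 and informative.)

P[X ≥ 10] ≤ 7/30 ≈ 0.233.


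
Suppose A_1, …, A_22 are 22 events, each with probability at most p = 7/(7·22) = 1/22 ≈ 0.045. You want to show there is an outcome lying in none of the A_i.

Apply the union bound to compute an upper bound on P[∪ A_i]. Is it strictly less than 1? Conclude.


Union bound: P[∪_{i=1}^{22} A_i] ≤ Σ_i P[A_i] ≤ 22·p = 22·(1/22) = 1.
Numerically: 1 ≈ 1.000.
Is 1 < 1? NO.
Since the bound 1 is ≥ 1, the union bound is uninformative here; it does NOT by itself certify existence.

22·p = 1 ≈ 1.000; existence NOT certified by the union bound.


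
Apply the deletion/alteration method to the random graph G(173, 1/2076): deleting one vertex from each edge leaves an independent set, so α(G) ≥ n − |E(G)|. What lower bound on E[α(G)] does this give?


E[|E(G)|] = C(173, 2)·p = 14878 · (1/2076) = 43/6.
E[α(G)] ≥ n − E[|E(G)|] = 173 − 43/6 = 995/6.
Numerically: ≈ 165.83333.
(This is only a lower bound; the true E[α(G)] may be larger.)

E[α(G)] ≥ 995/6 ≈ 165.83333.


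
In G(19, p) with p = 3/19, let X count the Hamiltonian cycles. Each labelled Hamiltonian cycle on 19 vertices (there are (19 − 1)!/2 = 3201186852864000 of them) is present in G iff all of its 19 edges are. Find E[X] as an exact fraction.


K_19 has (19 − 1)!/2 = 3201186852864000 labelled Hamiltonian cycles.
For each such Hamiltonian cycle H, let X_H = 1 if all 19 edges of H are present in G. Then P[X_H = 1] = p^{19} = (3/19)^{19} = 1162261467/1978419655660313589123979.
By linearity: E[X] = Σ_H E[X_H] = 3201186852864000 · p^{19} = 3201186852864000 · 1162261467/1978419655660313589123979 = 3720616127750825791488000/1978419655660313589123979.
Numerically: E[X] ≈ 1.8806.

E[X] = 3201186852864000 · (3/19)^{19} = 3720616127750825791488000/1978419655660313589123979 ≈ 1.8806.


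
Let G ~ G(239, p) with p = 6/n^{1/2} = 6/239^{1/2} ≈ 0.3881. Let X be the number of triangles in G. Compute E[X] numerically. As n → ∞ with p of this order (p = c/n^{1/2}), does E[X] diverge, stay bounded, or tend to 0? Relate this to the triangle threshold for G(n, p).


Number of potential triangles: C(239, 3) = 2246839.
Each occurs with probability p³ ≈ (0.3881)³ ≈ 5.845974e-02.
By linearity: E[X] = C(239, 3)·p³ ≈ 2246839 · 5.845974e-02 ≈ 131349.6299.
Since α = 1/2 < 1, p = c/n^{1/2} ≫ 1/n is above the triangle threshold p ~ 1/n. Asymptotically E[X] ~ (c³/6)·n^{3(1−α)} = (6³/6)·n^{1.5} → ∞; triangles are abundant w.h.p.

E[X] ≈ 131349.6299; in regime p = Θ(1/n^{1/2}) E[X] diverges (above the triangle threshold p ~ 1/n).


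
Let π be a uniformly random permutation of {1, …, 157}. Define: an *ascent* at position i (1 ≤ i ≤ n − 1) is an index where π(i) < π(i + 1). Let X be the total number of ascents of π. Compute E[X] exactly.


Write X = Σ X_I over i = 1, …, 156, with X_I the indicator of one ascent.
There are 156 indicators.
For each fixed i, the pair (π(i), π(i+1)) is a uniformly random ordered pair of distinct values from {1, …, 157}; by symmetry P[π(i) < π(i+1)] = 1/2.
By linearity: E[X] = 156 · (1/2) = (157 − 1) · (1/2) = 78 ≈ 78.00000.

E[X] = 78 = 78.00000.


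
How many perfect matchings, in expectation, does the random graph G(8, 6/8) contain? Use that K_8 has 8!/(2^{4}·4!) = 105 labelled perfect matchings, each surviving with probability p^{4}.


K_8 has 8!/(2^{4}·4!) = 105 labelled perfect matchings.
For each such perfect matching H, let X_H = 1 if all 4 edges of H are present in G. Then P[X_H = 1] = p^{4} = (3/4)^{4} = 81/256.
Summing the indicators: E[X] = Σ_H E[X_H] = 105 · p^{4} = 105 · 81/256 = 8505/256.
Numerically: E[X] ≈ 33.2227.

E[X] = 105 · (3/4)^{4} = 8505/256 ≈ 33.2227.


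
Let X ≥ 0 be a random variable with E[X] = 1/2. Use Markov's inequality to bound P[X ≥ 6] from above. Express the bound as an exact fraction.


μ = E[X] = 1/2, a = 6.
Markov: P[X ≥ 6] ≤ μ/a = (1/2)/6 = 1/12.
Numerically: ≈ 0.083.
(Since a = 6 > μ = 0.500, the bound 1/12 is < 1 and informative.)

P[X ≥ 6] ≤ 1/12 ≈ 0.083.


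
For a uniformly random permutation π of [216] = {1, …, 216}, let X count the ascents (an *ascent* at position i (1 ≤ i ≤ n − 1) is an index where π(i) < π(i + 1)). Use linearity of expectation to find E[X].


Write X = Σ X_I over i = 1, …, 215, with X_I the indicator of one ascent.
There are 215 indicators.
For each fixed i, the pair (π(i), π(i+1)) is a uniformly random ordered pair of distinct values from {1, …, 216}; by symmetry P[π(i) < π(i+1)] = 1/2.
By linearity: E[X] = 215 · (1/2) = (216 − 1) · (1/2) = 215/2 ≈ 107.50000.

E[X] = 215/2 = 107.50000.


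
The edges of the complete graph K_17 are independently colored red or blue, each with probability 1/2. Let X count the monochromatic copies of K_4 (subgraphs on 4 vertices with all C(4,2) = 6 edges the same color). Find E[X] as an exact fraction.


Let X = Σ_S X_S over the C(17, 4) = 2380 subsets S of size 4, where X_S = 1 if the K_4 on S is monochromatic.
For a fixed S, the K_4 on S has C(4, 2) = 6 edges. P[all 6 edges red] = (1/2)^6, and likewise for blue, so P[monochromatic] = 2·(1/2)^6 = 2^{1 − 6} = 1/32.
By linearity: E[X] = C(17, 4) · 2^{1 − 6} = 2380 · 1/32 = 595/8.
Numerically: E[X] ≈ 74.375.

E[X] = C(17,4)·2^(1−C(4,2)) = 595/8 ≈ 74.375.


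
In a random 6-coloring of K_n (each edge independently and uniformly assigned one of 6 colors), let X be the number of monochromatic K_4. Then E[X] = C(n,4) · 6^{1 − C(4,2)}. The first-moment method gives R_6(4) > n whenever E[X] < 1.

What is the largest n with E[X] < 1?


We need C(n, 4) · 6^{1 − 6} < 1, i.e. C(n, 4) < 6^{6 − 1} = 7776.
Check values of n near the boundary:
  n = 16: C(16, 4) = 1820; 1820 < 7776? YES
  n = 17: C(17, 4) = 2380; 2380 < 7776? YES
  n = 18: C(18, 4) = 3060; 3060 < 7776? YES
  n = 19: C(19, 4) = 3876; 3876 < 7776? YES
  n = 20: C(20, 4) = 4845; 4845 < 7776? YES
  n = 21: C(21, 4) = 5985; 5985 < 7776? YES
  n = 22: C(22, 4) = 7315; 7315 < 7776? YES
  n = 23: C(23, 4) = 8855; 8855 < 7776? NO
The largest n with C(n, 4) < 7776 is n = 22 (where E[X] = 7315/7776 ≈ 0.9407150). Hence R_6(4) > 22, i.e. R_6(4) ≥ 23.

Largest n = 22; hence R_6(4) > 22.
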